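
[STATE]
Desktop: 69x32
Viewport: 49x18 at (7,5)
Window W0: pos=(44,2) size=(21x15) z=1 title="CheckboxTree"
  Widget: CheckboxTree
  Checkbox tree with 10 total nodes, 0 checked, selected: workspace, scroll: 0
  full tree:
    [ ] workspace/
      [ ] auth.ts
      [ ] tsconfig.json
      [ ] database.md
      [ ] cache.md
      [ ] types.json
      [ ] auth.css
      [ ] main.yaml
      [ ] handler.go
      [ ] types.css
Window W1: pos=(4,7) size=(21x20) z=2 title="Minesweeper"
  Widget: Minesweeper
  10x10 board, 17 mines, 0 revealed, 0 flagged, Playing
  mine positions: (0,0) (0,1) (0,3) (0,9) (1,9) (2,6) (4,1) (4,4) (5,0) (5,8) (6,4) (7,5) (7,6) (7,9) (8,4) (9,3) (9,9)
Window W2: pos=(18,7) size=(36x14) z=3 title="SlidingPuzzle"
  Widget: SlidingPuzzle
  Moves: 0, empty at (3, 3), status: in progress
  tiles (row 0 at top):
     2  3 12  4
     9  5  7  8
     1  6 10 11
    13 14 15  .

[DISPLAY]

                                     ┃>[ ] worksp
                                     ┃   [ ] auth
━━━━━━━━━━━┏━━━━━━━━━━━━━━━━━━━━━━━━━━━━━━━━━━┓co
inesweeper ┃ SlidingPuzzle                    ┃ta
───────────┠──────────────────────────────────┨ch
■■■■■■■■   ┃┌────┬────┬────┬────┐             ┃pe
■■■■■■■■   ┃│  2 │  3 │ 12 │  4 │             ┃th
■■■■■■■■   ┃├────┼────┼────┼────┤             ┃in
■■■■■■■■   ┃│  9 │  5 │  7 │  8 │             ┃nd
■■■■■■■■   ┃├────┼────┼────┼────┤             ┃pe
■■■■■■■■   ┃│  1 │  6 │ 10 │ 11 │             ┃  
■■■■■■■■   ┃├────┼────┼────┼────┤             ┃━━
■■■■■■■■   ┃│ 13 │ 14 │ 15 │    │             ┃  
■■■■■■■■   ┃└────┴────┴────┴────┘             ┃  
■■■■■■■■   ┃Moves: 0                          ┃  
           ┗━━━━━━━━━━━━━━━━━━━━━━━━━━━━━━━━━━┛  
                 ┃                               
                 ┃                               


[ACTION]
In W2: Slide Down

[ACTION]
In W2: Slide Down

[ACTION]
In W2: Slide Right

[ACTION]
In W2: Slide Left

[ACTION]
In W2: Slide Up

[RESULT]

                                     ┃>[ ] worksp
                                     ┃   [ ] auth
━━━━━━━━━━━┏━━━━━━━━━━━━━━━━━━━━━━━━━━━━━━━━━━┓co
inesweeper ┃ SlidingPuzzle                    ┃ta
───────────┠──────────────────────────────────┨ch
■■■■■■■■   ┃┌────┬────┬────┬────┐             ┃pe
■■■■■■■■   ┃│  2 │  3 │ 12 │  4 │             ┃th
■■■■■■■■   ┃├────┼────┼────┼────┤             ┃in
■■■■■■■■   ┃│  9 │  5 │  7 │  8 │             ┃nd
■■■■■■■■   ┃├────┼────┼────┼────┤             ┃pe
■■■■■■■■   ┃│  1 │  6 │ 10 │    │             ┃  
■■■■■■■■   ┃├────┼────┼────┼────┤             ┃━━
■■■■■■■■   ┃│ 13 │ 14 │ 15 │ 11 │             ┃  
■■■■■■■■   ┃└────┴────┴────┴────┘             ┃  
■■■■■■■■   ┃Moves: 5                          ┃  
           ┗━━━━━━━━━━━━━━━━━━━━━━━━━━━━━━━━━━┛  
                 ┃                               
                 ┃                               


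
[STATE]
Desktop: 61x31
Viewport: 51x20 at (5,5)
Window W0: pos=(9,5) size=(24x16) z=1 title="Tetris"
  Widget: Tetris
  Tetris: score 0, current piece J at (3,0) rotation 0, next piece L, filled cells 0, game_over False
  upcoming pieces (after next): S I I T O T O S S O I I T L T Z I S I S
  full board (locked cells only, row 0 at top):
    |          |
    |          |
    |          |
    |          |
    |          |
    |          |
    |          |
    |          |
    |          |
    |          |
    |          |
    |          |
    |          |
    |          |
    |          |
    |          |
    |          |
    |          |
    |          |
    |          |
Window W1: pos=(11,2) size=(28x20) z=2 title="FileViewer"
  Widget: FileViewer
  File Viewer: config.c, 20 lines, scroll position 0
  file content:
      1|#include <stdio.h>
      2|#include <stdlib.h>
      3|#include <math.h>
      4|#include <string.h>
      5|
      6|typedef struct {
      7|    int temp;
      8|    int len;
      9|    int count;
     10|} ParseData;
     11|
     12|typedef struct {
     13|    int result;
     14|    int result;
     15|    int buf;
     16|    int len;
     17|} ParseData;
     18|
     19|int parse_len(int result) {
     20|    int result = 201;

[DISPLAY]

    ┏━┃#include <stdio.h>       ▲┃                 
    ┃ ┃#include <stdlib.h>      █┃                 
    ┠─┃#include <math.h>        ░┃                 
    ┃ ┃#include <string.h>      ░┃                 
    ┃ ┃                         ░┃                 
    ┃ ┃typedef struct {         ░┃                 
    ┃ ┃    int temp;            ░┃                 
    ┃ ┃    int len;             ░┃                 
    ┃ ┃    int count;           ░┃                 
    ┃ ┃} ParseData;             ░┃                 
    ┃ ┃                         ░┃                 
    ┃ ┃typedef struct {         ░┃                 
    ┃ ┃    int result;          ░┃                 
    ┃ ┃    int result;          ░┃                 
    ┃ ┃    int buf;             ░┃                 
    ┗━┃    int len;             ▼┃                 
      ┗━━━━━━━━━━━━━━━━━━━━━━━━━━┛                 
                                                   
                                                   
                                                   


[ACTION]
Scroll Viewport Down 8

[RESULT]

    ┃ ┃    int temp;            ░┃                 
    ┃ ┃    int len;             ░┃                 
    ┃ ┃    int count;           ░┃                 
    ┃ ┃} ParseData;             ░┃                 
    ┃ ┃                         ░┃                 
    ┃ ┃typedef struct {         ░┃                 
    ┃ ┃    int result;          ░┃                 
    ┃ ┃    int result;          ░┃                 
    ┃ ┃    int buf;             ░┃                 
    ┗━┃    int len;             ▼┃                 
      ┗━━━━━━━━━━━━━━━━━━━━━━━━━━┛                 
                                                   
                                                   
                                                   
                                                   
                                                   
                                                   
                                                   
                                                   
                                                   


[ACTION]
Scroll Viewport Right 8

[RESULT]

 ┃    int temp;            ░┃                      
 ┃    int len;             ░┃                      
 ┃    int count;           ░┃                      
 ┃} ParseData;             ░┃                      
 ┃                         ░┃                      
 ┃typedef struct {         ░┃                      
 ┃    int result;          ░┃                      
 ┃    int result;          ░┃                      
 ┃    int buf;             ░┃                      
━┃    int len;             ▼┃                      
 ┗━━━━━━━━━━━━━━━━━━━━━━━━━━┛                      
                                                   
                                                   
                                                   
                                                   
                                                   
                                                   
                                                   
                                                   
                                                   


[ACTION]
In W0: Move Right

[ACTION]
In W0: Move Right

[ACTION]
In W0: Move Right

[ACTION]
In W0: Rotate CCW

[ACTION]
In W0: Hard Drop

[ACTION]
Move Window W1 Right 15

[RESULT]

          │     ┃    int temp;            ░┃       
          │     ┃    int len;             ░┃       
          │     ┃    int count;           ░┃       
          │Score┃} ParseData;             ░┃       
          │0    ┃                         ░┃       
          │     ┃typedef struct {         ░┃       
       █  │     ┃    int result;          ░┃       
       █  │     ┃    int result;          ░┃       
      ██  │     ┃    int buf;             ░┃       
━━━━━━━━━━━━━━━━┃    int len;             ▼┃       
                ┗━━━━━━━━━━━━━━━━━━━━━━━━━━┛       
                                                   
                                                   
                                                   
                                                   
                                                   
                                                   
                                                   
                                                   
                                                   


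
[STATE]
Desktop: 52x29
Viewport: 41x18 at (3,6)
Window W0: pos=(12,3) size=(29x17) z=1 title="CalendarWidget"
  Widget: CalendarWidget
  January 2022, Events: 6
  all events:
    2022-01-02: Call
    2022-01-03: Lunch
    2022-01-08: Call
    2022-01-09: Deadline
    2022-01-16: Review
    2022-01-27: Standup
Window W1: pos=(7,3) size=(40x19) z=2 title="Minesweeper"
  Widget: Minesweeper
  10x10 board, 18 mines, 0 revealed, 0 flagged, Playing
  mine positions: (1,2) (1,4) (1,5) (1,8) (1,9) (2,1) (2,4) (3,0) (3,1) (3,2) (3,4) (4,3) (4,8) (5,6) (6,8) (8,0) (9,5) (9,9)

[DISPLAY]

    ┃■■■■■■■■■■                          
    ┃■■■■■■■■■■                          
    ┃■■■■■■■■■■                          
    ┃■■■■■■■■■■                          
    ┃■■■■■■■■■■                          
    ┃■■■■■■■■■■                          
    ┃■■■■■■■■■■                          
    ┃■■■■■■■■■■                          
    ┃■■■■■■■■■■                          
    ┃■■■■■■■■■■                          
    ┃                                    
    ┃                                    
    ┃                                    
    ┃                                    
    ┃                                    
    ┗━━━━━━━━━━━━━━━━━━━━━━━━━━━━━━━━━━━━
                                         
                                         


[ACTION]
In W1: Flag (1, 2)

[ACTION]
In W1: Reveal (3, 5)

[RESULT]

    ┃■■■■■■■■■■                          
    ┃■■⚑■■■■■■■                          
    ┃■■■■■■■■■■                          
    ┃■■■■■2■■■■                          
    ┃■■■■■■■■■■                          
    ┃■■■■■■■■■■                          
    ┃■■■■■■■■■■                          
    ┃■■■■■■■■■■                          
    ┃■■■■■■■■■■                          
    ┃■■■■■■■■■■                          
    ┃                                    
    ┃                                    
    ┃                                    
    ┃                                    
    ┃                                    
    ┗━━━━━━━━━━━━━━━━━━━━━━━━━━━━━━━━━━━━
                                         
                                         


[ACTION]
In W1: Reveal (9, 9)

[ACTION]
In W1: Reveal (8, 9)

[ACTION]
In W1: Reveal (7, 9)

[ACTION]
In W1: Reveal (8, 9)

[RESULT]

    ┃■■■■■■■■■■                          
    ┃■■✹■✹✹■■✹✹                          
    ┃■✹■■✹■■■■■                          
    ┃✹✹✹■✹2■■■■                          
    ┃■■■✹■■■■✹■                          
    ┃■■■■■■✹■■■                          
    ┃■■■■■■■■✹■                          
    ┃■■■■■■■■■■                          
    ┃✹■■■■■■■■■                          
    ┃■■■■■✹■■■✹                          
    ┃                                    
    ┃                                    
    ┃                                    
    ┃                                    
    ┃                                    
    ┗━━━━━━━━━━━━━━━━━━━━━━━━━━━━━━━━━━━━
                                         
                                         


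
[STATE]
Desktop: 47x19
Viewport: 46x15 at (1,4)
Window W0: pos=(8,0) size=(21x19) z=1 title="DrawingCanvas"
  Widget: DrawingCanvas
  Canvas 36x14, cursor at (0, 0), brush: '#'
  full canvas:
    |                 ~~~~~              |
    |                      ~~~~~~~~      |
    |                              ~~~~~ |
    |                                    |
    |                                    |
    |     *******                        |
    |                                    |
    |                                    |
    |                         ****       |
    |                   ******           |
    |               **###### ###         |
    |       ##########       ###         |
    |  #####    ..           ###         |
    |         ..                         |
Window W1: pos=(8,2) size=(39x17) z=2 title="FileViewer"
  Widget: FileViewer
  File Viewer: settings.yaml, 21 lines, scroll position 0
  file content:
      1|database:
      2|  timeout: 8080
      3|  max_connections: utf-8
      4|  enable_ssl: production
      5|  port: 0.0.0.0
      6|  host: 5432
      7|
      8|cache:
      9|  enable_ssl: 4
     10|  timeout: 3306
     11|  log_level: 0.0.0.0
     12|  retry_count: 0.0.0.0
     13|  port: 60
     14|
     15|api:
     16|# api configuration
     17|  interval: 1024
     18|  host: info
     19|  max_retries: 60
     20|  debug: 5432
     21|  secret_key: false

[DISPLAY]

       ┠─────────────────────────────────────┨
       ┃database:                           ▲┃
       ┃  timeout: 8080                     █┃
       ┃  max_connections: utf-8            ░┃
       ┃  enable_ssl: production            ░┃
       ┃  port: 0.0.0.0                     ░┃
       ┃  host: 5432                        ░┃
       ┃                                    ░┃
       ┃cache:                              ░┃
       ┃  enable_ssl: 4                     ░┃
       ┃  timeout: 3306                     ░┃
       ┃  log_level: 0.0.0.0                ░┃
       ┃  retry_count: 0.0.0.0              ░┃
       ┃  port: 60                          ▼┃
       ┗━━━━━━━━━━━━━━━━━━━━━━━━━━━━━━━━━━━━━┛


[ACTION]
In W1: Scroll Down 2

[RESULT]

       ┠─────────────────────────────────────┨
       ┃  max_connections: utf-8            ▲┃
       ┃  enable_ssl: production            ░┃
       ┃  port: 0.0.0.0                     ░┃
       ┃  host: 5432                        █┃
       ┃                                    ░┃
       ┃cache:                              ░┃
       ┃  enable_ssl: 4                     ░┃
       ┃  timeout: 3306                     ░┃
       ┃  log_level: 0.0.0.0                ░┃
       ┃  retry_count: 0.0.0.0              ░┃
       ┃  port: 60                          ░┃
       ┃                                    ░┃
       ┃api:                                ▼┃
       ┗━━━━━━━━━━━━━━━━━━━━━━━━━━━━━━━━━━━━━┛


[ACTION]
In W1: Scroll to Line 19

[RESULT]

       ┠─────────────────────────────────────┨
       ┃  enable_ssl: 4                     ▲┃
       ┃  timeout: 3306                     ░┃
       ┃  log_level: 0.0.0.0                ░┃
       ┃  retry_count: 0.0.0.0              ░┃
       ┃  port: 60                          ░┃
       ┃                                    ░┃
       ┃api:                                ░┃
       ┃# api configuration                 ░┃
       ┃  interval: 1024                    ░┃
       ┃  host: info                        ░┃
       ┃  max_retries: 60                   ░┃
       ┃  debug: 5432                       █┃
       ┃  secret_key: false                 ▼┃
       ┗━━━━━━━━━━━━━━━━━━━━━━━━━━━━━━━━━━━━━┛


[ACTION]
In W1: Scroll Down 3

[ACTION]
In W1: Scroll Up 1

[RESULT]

       ┠─────────────────────────────────────┨
       ┃cache:                              ▲┃
       ┃  enable_ssl: 4                     ░┃
       ┃  timeout: 3306                     ░┃
       ┃  log_level: 0.0.0.0                ░┃
       ┃  retry_count: 0.0.0.0              ░┃
       ┃  port: 60                          ░┃
       ┃                                    ░┃
       ┃api:                                ░┃
       ┃# api configuration                 ░┃
       ┃  interval: 1024                    ░┃
       ┃  host: info                        █┃
       ┃  max_retries: 60                   ░┃
       ┃  debug: 5432                       ▼┃
       ┗━━━━━━━━━━━━━━━━━━━━━━━━━━━━━━━━━━━━━┛


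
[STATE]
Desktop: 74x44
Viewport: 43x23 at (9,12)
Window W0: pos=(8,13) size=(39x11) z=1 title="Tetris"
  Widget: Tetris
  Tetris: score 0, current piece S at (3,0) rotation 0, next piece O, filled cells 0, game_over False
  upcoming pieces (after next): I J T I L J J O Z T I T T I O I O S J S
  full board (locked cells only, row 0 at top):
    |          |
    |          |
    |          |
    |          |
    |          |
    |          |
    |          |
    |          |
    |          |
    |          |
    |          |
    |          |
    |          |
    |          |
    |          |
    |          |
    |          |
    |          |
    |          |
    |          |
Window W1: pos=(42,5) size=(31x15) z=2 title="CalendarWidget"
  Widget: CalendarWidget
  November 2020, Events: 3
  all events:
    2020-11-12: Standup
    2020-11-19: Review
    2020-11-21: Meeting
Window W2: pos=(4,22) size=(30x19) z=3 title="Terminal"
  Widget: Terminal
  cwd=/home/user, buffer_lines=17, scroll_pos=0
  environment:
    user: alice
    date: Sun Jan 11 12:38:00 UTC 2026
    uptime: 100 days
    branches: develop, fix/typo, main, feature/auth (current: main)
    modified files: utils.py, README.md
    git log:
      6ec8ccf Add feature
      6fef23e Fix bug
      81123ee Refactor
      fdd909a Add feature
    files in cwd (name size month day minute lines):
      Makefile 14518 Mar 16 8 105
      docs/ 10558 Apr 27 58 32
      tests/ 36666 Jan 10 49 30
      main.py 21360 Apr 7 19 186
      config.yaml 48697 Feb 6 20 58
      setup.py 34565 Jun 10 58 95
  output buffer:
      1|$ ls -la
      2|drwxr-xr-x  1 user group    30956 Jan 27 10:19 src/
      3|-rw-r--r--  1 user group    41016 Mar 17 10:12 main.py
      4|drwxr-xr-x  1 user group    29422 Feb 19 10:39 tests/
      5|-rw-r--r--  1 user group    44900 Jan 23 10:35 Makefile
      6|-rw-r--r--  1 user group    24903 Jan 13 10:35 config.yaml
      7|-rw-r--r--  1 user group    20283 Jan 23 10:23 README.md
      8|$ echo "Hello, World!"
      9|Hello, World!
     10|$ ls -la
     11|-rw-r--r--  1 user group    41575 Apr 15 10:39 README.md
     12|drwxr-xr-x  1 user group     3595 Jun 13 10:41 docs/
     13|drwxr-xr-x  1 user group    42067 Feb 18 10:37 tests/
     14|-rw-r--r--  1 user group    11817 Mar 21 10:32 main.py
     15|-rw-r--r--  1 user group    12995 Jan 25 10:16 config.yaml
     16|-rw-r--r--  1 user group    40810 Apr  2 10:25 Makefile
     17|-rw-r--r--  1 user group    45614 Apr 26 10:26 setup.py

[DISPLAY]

                                 ┃ 9 10 11 
━━━━━━━━━━━━━━━━━━━━━━━━━━━━━━━━━┃16 17 18 
 Tetris                          ┃23 24 25 
─────────────────────────────────┃30       
          │Next:                 ┃         
          │▓▓                    ┃         
          │▓▓                    ┃         
          │                      ┗━━━━━━━━━
          │                          ┃     
          │                          ┃     
━━━━━━━━━━━━━━━━━━━━━━━━┓            ┃     
minal                   ┃━━━━━━━━━━━━┛     
────────────────────────┨                  
 -la                    ┃                  
r-xr-x  1 user group    ┃                  
r--r--  1 user group    ┃                  
r-xr-x  1 user group    ┃                  
r--r--  1 user group    ┃                  
r--r--  1 user group    ┃                  
r--r--  1 user group    ┃                  
ho "Hello, World!"      ┃                  
o, World!               ┃                  
 -la                    ┃                  


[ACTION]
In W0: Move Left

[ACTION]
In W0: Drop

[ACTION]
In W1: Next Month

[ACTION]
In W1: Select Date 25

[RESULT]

                                 ┃14 15 16 
━━━━━━━━━━━━━━━━━━━━━━━━━━━━━━━━━┃21 22 23 
 Tetris                          ┃28 29 30 
─────────────────────────────────┃         
          │Next:                 ┃         
          │▓▓                    ┃         
          │▓▓                    ┃         
          │                      ┗━━━━━━━━━
          │                          ┃     
          │                          ┃     
━━━━━━━━━━━━━━━━━━━━━━━━┓            ┃     
minal                   ┃━━━━━━━━━━━━┛     
────────────────────────┨                  
 -la                    ┃                  
r-xr-x  1 user group    ┃                  
r--r--  1 user group    ┃                  
r-xr-x  1 user group    ┃                  
r--r--  1 user group    ┃                  
r--r--  1 user group    ┃                  
r--r--  1 user group    ┃                  
ho "Hello, World!"      ┃                  
o, World!               ┃                  
 -la                    ┃                  


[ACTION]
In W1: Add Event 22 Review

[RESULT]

                                 ┃14 15 16 
━━━━━━━━━━━━━━━━━━━━━━━━━━━━━━━━━┃21 22* 23
 Tetris                          ┃28 29 30 
─────────────────────────────────┃         
          │Next:                 ┃         
          │▓▓                    ┃         
          │▓▓                    ┃         
          │                      ┗━━━━━━━━━
          │                          ┃     
          │                          ┃     
━━━━━━━━━━━━━━━━━━━━━━━━┓            ┃     
minal                   ┃━━━━━━━━━━━━┛     
────────────────────────┨                  
 -la                    ┃                  
r-xr-x  1 user group    ┃                  
r--r--  1 user group    ┃                  
r-xr-x  1 user group    ┃                  
r--r--  1 user group    ┃                  
r--r--  1 user group    ┃                  
r--r--  1 user group    ┃                  
ho "Hello, World!"      ┃                  
o, World!               ┃                  
 -la                    ┃                  


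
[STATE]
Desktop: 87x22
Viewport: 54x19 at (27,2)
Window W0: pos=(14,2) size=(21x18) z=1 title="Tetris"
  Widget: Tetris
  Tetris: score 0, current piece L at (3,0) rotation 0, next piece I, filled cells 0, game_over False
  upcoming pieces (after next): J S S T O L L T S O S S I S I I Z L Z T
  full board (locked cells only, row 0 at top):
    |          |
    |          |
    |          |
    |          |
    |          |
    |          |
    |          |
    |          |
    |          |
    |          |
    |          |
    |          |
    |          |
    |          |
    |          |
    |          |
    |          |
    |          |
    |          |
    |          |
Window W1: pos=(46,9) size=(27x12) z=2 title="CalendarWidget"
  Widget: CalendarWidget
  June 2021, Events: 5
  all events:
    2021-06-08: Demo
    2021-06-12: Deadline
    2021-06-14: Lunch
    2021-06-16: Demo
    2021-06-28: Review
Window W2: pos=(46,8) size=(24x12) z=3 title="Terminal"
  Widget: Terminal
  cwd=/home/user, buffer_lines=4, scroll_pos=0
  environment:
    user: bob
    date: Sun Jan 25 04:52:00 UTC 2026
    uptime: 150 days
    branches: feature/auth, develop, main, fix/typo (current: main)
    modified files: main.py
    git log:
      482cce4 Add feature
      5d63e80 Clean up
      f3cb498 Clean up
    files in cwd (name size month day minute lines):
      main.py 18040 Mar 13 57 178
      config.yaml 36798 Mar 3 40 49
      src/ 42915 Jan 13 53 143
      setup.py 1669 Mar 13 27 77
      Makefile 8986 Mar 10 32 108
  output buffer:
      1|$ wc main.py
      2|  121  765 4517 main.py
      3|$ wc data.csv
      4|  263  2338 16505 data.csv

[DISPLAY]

━━━━━━━┓                                              
       ┃                                              
───────┨                                              
ext:   ┃                                              
███    ┃                                              
       ┃                                              
       ┃           ┏━━━━━━━━━━━━━━━━━━━━━━┓           
       ┃           ┃ Terminal             ┃━━┓        
       ┃           ┠──────────────────────┨  ┃        
core:  ┃           ┃$ wc main.py          ┃──┨        
       ┃           ┃  121  765 4517 main.p┃  ┃        
       ┃           ┃$ wc data.csv         ┃  ┃        
       ┃           ┃  263  2338 16505 data┃  ┃        
       ┃           ┃$ █                   ┃  ┃        
       ┃           ┃                      ┃  ┃        
       ┃           ┃                      ┃  ┃        
       ┃           ┃                      ┃  ┃        
━━━━━━━┛           ┗━━━━━━━━━━━━━━━━━━━━━━┛  ┃        
                   ┗━━━━━━━━━━━━━━━━━━━━━━━━━┛        


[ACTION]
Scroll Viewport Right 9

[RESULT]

━┓                                                    
 ┃                                                    
─┨                                                    
 ┃                                                    
 ┃                                                    
 ┃                                                    
 ┃           ┏━━━━━━━━━━━━━━━━━━━━━━┓                 
 ┃           ┃ Terminal             ┃━━┓              
 ┃           ┠──────────────────────┨  ┃              
 ┃           ┃$ wc main.py          ┃──┨              
 ┃           ┃  121  765 4517 main.p┃  ┃              
 ┃           ┃$ wc data.csv         ┃  ┃              
 ┃           ┃  263  2338 16505 data┃  ┃              
 ┃           ┃$ █                   ┃  ┃              
 ┃           ┃                      ┃  ┃              
 ┃           ┃                      ┃  ┃              
 ┃           ┃                      ┃  ┃              
━┛           ┗━━━━━━━━━━━━━━━━━━━━━━┛  ┃              
             ┗━━━━━━━━━━━━━━━━━━━━━━━━━┛              


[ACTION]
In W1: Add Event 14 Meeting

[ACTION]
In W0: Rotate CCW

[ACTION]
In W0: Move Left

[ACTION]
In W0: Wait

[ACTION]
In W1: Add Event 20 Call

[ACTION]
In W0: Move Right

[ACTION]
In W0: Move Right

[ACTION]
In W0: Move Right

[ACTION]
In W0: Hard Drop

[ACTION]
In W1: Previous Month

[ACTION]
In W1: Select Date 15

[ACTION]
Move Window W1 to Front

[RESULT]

━┓                                                    
 ┃                                                    
─┨                                                    
 ┃                                                    
 ┃                                                    
 ┃                                                    
 ┃           ┏━━━━━━━━━━━━━━━━━━━━━━┓                 
 ┃           ┏━━━━━━━━━━━━━━━━━━━━━━━━━┓              
 ┃           ┃ CalendarWidget          ┃              
 ┃           ┠─────────────────────────┨              
 ┃           ┃         May 2021        ┃              
 ┃           ┃Mo Tu We Th Fr Sa Su     ┃              
 ┃           ┃                1  2     ┃              
 ┃           ┃ 3  4  5  6  7  8  9     ┃              
 ┃           ┃10 11 12 13 14 [15] 16   ┃              
 ┃           ┃17 18 19 20 21 22 23     ┃              
 ┃           ┃24 25 26 27 28 29 30     ┃              
━┛           ┃31                       ┃              
             ┗━━━━━━━━━━━━━━━━━━━━━━━━━┛              


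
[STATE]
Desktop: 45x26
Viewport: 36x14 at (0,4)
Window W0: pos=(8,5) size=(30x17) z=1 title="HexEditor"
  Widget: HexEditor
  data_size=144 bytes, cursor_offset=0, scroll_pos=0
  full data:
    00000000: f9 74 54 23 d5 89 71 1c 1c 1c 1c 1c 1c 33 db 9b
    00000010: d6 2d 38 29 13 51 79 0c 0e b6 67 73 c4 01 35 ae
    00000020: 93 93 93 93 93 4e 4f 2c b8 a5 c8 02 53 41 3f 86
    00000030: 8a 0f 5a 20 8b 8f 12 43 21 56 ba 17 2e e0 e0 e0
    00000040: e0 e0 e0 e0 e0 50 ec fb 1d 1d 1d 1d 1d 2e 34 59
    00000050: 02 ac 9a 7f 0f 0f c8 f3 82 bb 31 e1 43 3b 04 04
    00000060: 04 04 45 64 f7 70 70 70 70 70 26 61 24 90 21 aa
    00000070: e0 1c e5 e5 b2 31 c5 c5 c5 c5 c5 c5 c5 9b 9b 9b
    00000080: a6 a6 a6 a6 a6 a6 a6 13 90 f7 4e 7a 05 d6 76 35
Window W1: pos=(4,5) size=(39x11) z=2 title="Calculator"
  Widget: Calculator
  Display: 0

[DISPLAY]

                                    
    ┏━━━━━━━━━━━━━━━━━━━━━━━━━━━━━━━
    ┃ Calculator                    
    ┠───────────────────────────────
    ┃                               
    ┃┌───┬───┬───┬───┐              
    ┃│ 7 │ 8 │ 9 │ ÷ │              
    ┃├───┼───┼───┼───┤              
    ┃│ 4 │ 5 │ 6 │ × │              
    ┃├───┼───┼───┼───┤              
    ┃│ 1 │ 2 │ 3 │ - │              
    ┗━━━━━━━━━━━━━━━━━━━━━━━━━━━━━━━
        ┃00000080  a6 a6 a6 a6 a6 a6
        ┃                           


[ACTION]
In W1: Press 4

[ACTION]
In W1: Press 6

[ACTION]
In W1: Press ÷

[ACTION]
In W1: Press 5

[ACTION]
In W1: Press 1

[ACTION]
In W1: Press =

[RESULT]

                                    
    ┏━━━━━━━━━━━━━━━━━━━━━━━━━━━━━━━
    ┃ Calculator                    
    ┠───────────────────────────────
    ┃                         0.9019
    ┃┌───┬───┬───┬───┐              
    ┃│ 7 │ 8 │ 9 │ ÷ │              
    ┃├───┼───┼───┼───┤              
    ┃│ 4 │ 5 │ 6 │ × │              
    ┃├───┼───┼───┼───┤              
    ┃│ 1 │ 2 │ 3 │ - │              
    ┗━━━━━━━━━━━━━━━━━━━━━━━━━━━━━━━
        ┃00000080  a6 a6 a6 a6 a6 a6
        ┃                           


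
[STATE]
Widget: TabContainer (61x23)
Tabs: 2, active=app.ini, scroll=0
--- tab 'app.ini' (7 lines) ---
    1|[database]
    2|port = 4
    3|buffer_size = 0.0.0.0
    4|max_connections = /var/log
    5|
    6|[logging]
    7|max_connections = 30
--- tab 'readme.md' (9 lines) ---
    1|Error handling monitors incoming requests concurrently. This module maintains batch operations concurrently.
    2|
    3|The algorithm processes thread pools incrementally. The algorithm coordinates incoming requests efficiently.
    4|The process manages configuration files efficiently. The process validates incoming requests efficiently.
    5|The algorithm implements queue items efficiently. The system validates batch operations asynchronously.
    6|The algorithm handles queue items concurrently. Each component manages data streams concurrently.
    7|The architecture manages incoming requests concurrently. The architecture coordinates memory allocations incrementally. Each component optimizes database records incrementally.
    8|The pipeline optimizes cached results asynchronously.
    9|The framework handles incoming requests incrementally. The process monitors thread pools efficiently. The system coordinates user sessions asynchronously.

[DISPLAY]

[app.ini]│ readme.md                                         
─────────────────────────────────────────────────────────────
[database]                                                   
port = 4                                                     
buffer_size = 0.0.0.0                                        
max_connections = /var/log                                   
                                                             
[logging]                                                    
max_connections = 30                                         
                                                             
                                                             
                                                             
                                                             
                                                             
                                                             
                                                             
                                                             
                                                             
                                                             
                                                             
                                                             
                                                             
                                                             


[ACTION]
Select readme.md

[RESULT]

 app.ini │[readme.md]                                        
─────────────────────────────────────────────────────────────
Error handling monitors incoming requests concurrently. This 
                                                             
The algorithm processes thread pools incrementally. The algor
The process manages configuration files efficiently. The proc
The algorithm implements queue items efficiently. The system 
The algorithm handles queue items concurrently. Each componen
The architecture manages incoming requests concurrently. The 
The pipeline optimizes cached results asynchronously.        
The framework handles incoming requests incrementally. The pr
                                                             
                                                             
                                                             
                                                             
                                                             
                                                             
                                                             
                                                             
                                                             
                                                             
                                                             
                                                             


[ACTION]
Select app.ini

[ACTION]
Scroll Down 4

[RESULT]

[app.ini]│ readme.md                                         
─────────────────────────────────────────────────────────────
                                                             
[logging]                                                    
max_connections = 30                                         
                                                             
                                                             
                                                             
                                                             
                                                             
                                                             
                                                             
                                                             
                                                             
                                                             
                                                             
                                                             
                                                             
                                                             
                                                             
                                                             
                                                             
                                                             


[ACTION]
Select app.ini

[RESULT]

[app.ini]│ readme.md                                         
─────────────────────────────────────────────────────────────
[database]                                                   
port = 4                                                     
buffer_size = 0.0.0.0                                        
max_connections = /var/log                                   
                                                             
[logging]                                                    
max_connections = 30                                         
                                                             
                                                             
                                                             
                                                             
                                                             
                                                             
                                                             
                                                             
                                                             
                                                             
                                                             
                                                             
                                                             
                                                             
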